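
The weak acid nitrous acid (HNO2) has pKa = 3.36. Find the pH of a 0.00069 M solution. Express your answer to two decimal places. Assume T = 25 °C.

HNO2 ⇌ NO2- + H+
Ka = 10^(−3.36) = 4.37 × 10^-4
From the ICE table, Ka = x²/(0.00069 − x) = 4.37 × 10^-4.
x is not negligible relative to C₀; solve x² + 0.000437·x − 3.02e-07 = 0.
x = (−Ka + √(Ka² + 4·Ka·C₀))/2 = 3.72 × 10^-4 M
pH = −log(3.72 × 10^-4) = 3.43

pH = 3.43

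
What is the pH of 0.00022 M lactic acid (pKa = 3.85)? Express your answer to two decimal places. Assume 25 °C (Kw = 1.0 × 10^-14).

CH3CH(OH)COOH ⇌ CH3CH(OH)COO- + H+
Ka = 10^(−3.85) = 1.41 × 10^-4
From the ICE table, Ka = [H+]²/(0.00022 − [H+]) = 1.41 × 10^-4.
The 5% rule fails; solving [H+]² + Ka·[H+] − Ka·C₀ = 0 exactly:
[H+] = [−0.000141 + √(0.000141² + 1.24e-07)]/2 = 1.19 × 10^-4 M
pH = −log[H+] = −log(1.19 × 10^-4) = 3.92

pH = 3.92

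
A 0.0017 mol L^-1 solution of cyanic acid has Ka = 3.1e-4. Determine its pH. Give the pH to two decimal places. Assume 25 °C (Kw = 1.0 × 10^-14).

pH = 3.23

HOCN ⇌ OCN- + H+
From the ICE table, Ka = x²/(0.0017 − x) = 3.1 × 10^-4.
Here C₀/Ka ≈ 5.48, so the small-x approximation fails. Use the quadratic:
x = (−Ka + √(Ka² + 4·Ka·C₀))/2 = 5.87 × 10^-4 M
pH = −log(5.87 × 10^-4) = 3.23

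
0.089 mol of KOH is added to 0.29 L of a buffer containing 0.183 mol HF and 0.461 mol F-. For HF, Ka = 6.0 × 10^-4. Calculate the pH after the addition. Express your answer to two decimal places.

After neutralization: n(HF) = 0.094 mol, n(F-) = 0.55 mol.
pKa = −log(6.0 × 10^-4) = 3.222
pH = pKa + log(n_F-/n_HF) = 3.222 + log(0.55/0.094) = 3.222 + (+0.767)

pH = 3.99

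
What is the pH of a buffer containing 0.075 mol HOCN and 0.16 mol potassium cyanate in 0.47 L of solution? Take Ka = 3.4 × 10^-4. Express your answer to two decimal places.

pKa = −log(3.4 × 10^-4) = 3.469
Using pH = pKa + log([base]/[acid]) with [base]/[acid] = 0.16/0.075:
pH = 3.469 + (+0.329) = 3.80

pH = 3.80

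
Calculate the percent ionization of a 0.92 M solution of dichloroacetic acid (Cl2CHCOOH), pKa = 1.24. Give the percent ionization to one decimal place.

22.1%

Cl2CHCOOH ⇌ Cl2CHCOO- + H+; let x = [H+] at equilibrium.
Ka = 10^(−1.24) = 5.75 × 10^-2
Solve x² + 0.0575x − 0.0529 = 0 → x = 2.03 × 10^-1 M
% ionization = x/C₀ × 100% = 2.03 × 10^-1/0.92 × 100% = 22.1%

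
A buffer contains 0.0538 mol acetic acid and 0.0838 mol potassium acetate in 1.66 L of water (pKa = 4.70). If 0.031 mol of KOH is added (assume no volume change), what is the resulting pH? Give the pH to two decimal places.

pH = 5.40

After neutralization: n(CH3COOH) = 0.0228 mol, n(CH3COO-) = 0.115 mol.
pH = pKa + log([A⁻]/[HA]) = 4.70 + log(0.115/0.0228) = 4.70 +0.703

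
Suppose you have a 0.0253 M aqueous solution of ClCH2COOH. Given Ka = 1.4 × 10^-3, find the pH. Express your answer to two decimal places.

pH = 2.28

ClCH2COOH ⇌ ClCH2COO- + H+
Ka = [H+]²/(0.0253 − [H+]) = 1.4 × 10^-3
Here C₀/Ka ≈ 18.1, so the small-[H+] approximation fails. Use the quadratic:
[H+] = (−Ka + √(Ka² + 4·Ka·C₀))/2 = 5.29 × 10^-3 M
pH = −log[H+] = −log(5.29 × 10^-3) = 2.28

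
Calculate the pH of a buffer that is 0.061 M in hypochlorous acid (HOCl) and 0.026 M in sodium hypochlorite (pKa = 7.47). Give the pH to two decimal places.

Using pH = pKa + log([base]/[acid]) with [base]/[acid] = 0.026/0.061:
pH = 7.47 + (-0.370) = 7.10

pH = 7.10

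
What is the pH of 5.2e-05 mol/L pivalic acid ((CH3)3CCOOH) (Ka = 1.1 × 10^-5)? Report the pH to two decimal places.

pH = 4.72

(CH3)3CCOOH ⇌ (CH3)3CCOO- + H+
From the ICE table, Ka = [H+]²/(5.2e-05 − [H+]) = 1.1 × 10^-5.
The 5% rule fails; solving [H+]² + Ka·[H+] − Ka·C₀ = 0 exactly:
[H+] = [−1.1e-05 + √(1.1e-05² + 2.29e-09)]/2 = 1.90 × 10^-5 M
pH = −log[H+] = −log(1.90 × 10^-5) = 4.72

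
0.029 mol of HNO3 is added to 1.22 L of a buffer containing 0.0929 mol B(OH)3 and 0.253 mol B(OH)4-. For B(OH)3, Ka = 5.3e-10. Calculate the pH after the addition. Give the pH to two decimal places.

After neutralization: n(B(OH)3) = 0.122 mol, n(B(OH)4-) = 0.224 mol.
pKa = −log(5.3 × 10^-10) = 9.276
Henderson–Hasselbalch with mole ratio 0.224/0.122: pH = 9.276 + (+0.264)

pH = 9.54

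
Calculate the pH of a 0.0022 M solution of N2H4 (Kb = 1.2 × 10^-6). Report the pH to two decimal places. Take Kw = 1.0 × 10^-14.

N2H4 + H2O ⇌ N2H5+ + OH-
Kb = x²/(0.0022 − x) = 1.2 × 10^-6
Since Kb ≪ C₀, x ≈ √(Kb·C₀) = 5.14 × 10^-5 M.
Check: 2.3% ionized — well under 5%, approximation valid.
pOH = 4.29, so pH = 14.00 − pOH = 9.71

pH = 9.71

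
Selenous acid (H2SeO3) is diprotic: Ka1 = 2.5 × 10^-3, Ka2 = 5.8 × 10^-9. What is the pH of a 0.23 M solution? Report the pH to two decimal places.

Since Ka1 ≫ Ka2, the first ionization dominates [H+].
Ka1 = x²/(0.23 − x) = 2.5 × 10^-3
Solving the quadratic: x = (−Ka1 + √(Ka1² + 4·Ka1·C₀))/2 = 2.28 × 10^-2 M
pH = −log(2.28 × 10^-2) = 1.64

pH = 1.64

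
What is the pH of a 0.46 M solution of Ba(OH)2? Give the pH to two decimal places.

pH = 13.96

Ba(OH)2 is a strong base (each formula unit releases 2 OH-); [OH-] = 0.92 M.
pOH = -log(0.92) = 0.04
pH = 14.00 - 0.04 = 13.96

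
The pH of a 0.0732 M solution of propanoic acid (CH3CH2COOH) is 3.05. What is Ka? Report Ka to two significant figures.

[H+] = 10^(-3.05) = 8.91 × 10^-4 M
At equilibrium [HA] = 0.0732 − 8.91 × 10^-4 = 7.23 × 10^-2 M
Ka = [H+][A-]/[HA] = (8.91 × 10^-4)² / 7.23 × 10^-2 = 1.1 × 10^-5

Ka = 1.1 × 10^-5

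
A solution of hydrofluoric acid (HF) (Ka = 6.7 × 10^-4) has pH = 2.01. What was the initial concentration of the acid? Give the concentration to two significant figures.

C₀ = 1.5 × 10^-1 M

[H+] = 10^(-2.01) = 9.77 × 10^-3 M = x
Ka = x²/(C₀ − x) ⇒ C₀ = x + x²/Ka
C₀ = 9.77 × 10^-3 + (9.77 × 10^-3)²/(6.7 × 10^-4) = 1.52 × 10^-1 M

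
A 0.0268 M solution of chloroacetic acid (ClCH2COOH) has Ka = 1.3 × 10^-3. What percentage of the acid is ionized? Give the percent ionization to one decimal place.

ClCH2COOH ⇌ ClCH2COO- + H+; let x = [H+] at equilibrium.
Ka = x²/(C₀ − x); solving the quadratic gives x = 5.29 × 10^-3 M.
Fraction ionized = 5.29 × 10^-3 / 0.0268 = 0.1974 → 19.7%

19.7%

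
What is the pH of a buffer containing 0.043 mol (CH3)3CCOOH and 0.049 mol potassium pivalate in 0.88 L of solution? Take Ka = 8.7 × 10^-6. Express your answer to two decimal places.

pH = 5.12

pKa = −log(8.7 × 10^-6) = 5.060
pH = pKa + log([A⁻]/[HA]) = 5.060 + log(0.049/0.043)
pH = 5.060 + (+0.057) = 5.12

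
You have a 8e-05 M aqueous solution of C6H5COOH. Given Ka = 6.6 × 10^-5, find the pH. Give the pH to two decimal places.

pH = 4.33

C6H5COOH ⇌ C6H5COO- + H+
Let x = [H+] at equilibrium. Ka = x²/(8e-05 − x).
Here C₀/Ka ≈ 1.21, so the small-x approximation fails. Use the quadratic:
x = (−Ka + √(Ka² + 4·Ka·C₀))/2 = 4.68 × 10^-5 M
pH = −log[H+] = −log(4.68 × 10^-5) = 4.33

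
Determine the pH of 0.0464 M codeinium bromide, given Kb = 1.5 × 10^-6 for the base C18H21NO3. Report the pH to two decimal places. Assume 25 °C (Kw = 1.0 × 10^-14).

C18H22NO3+ is the conjugate acid of the weak base C18H21NO3.
Ka = Kw/Kb = 1.0×10^-14 / 1.5 × 10^-6 = 6.67 × 10^-9
Ka = x²/(0.0464 − x) = 6.67 × 10^-9
Since Ka ≪ C₀, x ≈ √(Ka·C₀) = 1.76 × 10^-5 M.
pH = −log[H+] = −log(1.76 × 10^-5) = 4.75

pH = 4.75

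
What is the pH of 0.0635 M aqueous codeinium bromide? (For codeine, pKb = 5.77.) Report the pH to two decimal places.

pH = 4.71

C18H22NO3+ is the conjugate acid of the weak base C18H21NO3.
Kb = 10^(−5.77) = 1.70 × 10^-6
Ka = Kw/Kb = 1.0×10^-14 / 1.70 × 10^-6 = 5.88 × 10^-9
From the ICE table, Ka = [H+]²/(0.0635 − [H+]) = 5.88 × 10^-9.
Assume [H+] ≪ 0.0635: [H+] ≈ √(5.88 × 10^-9 × 0.0635) = 1.93 × 10^-5 M
pH = −log[H+] = −log(1.93 × 10^-5) = 4.71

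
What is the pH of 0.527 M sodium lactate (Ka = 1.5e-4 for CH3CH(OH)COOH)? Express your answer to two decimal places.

pH = 8.77

CH3CH(OH)COO- is the conjugate base of the weak acid CH3CH(OH)COOH.
Kb = Kw/Ka = 1.0×10^-14 / 1.5 × 10^-4 = 6.67 × 10^-11
Kb = [OH-]²/(0.527 − [OH-]) = 6.67 × 10^-11
Since Kb ≪ C₀, [OH-] ≈ √(Kb·C₀) = 5.93 × 10^-6 M.
Check: 0.0011% ionized — well under 5%, approximation valid.
pOH = 5.23, so pH = 14.00 − pOH = 8.77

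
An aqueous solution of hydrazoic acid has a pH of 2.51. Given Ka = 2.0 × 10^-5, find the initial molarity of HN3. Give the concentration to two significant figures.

C₀ = 4.8 × 10^-1 M

[H+] = 10^(-2.51) = 3.09 × 10^-3 M = x
Ka = x²/(C₀ − x) ⇒ C₀ = x + x²/Ka
C₀ = 3.09 × 10^-3 + (3.09 × 10^-3)²/(2.0 × 10^-5) = 4.80 × 10^-1 M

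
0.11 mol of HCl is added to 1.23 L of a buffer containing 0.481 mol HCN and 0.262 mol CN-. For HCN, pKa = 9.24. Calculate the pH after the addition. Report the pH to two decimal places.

Added H+ converts CN- to HCN: HCN → 0.591 mol, CN- → 0.152 mol.
Henderson–Hasselbalch with mole ratio 0.152/0.591: pH = 9.24 + (-0.590)

pH = 8.65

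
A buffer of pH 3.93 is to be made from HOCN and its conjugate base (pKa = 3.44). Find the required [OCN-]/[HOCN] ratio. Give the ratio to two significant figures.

pH = pKa + log(r) ⇒ log(r) = 3.93 − 3.44 = +0.49
r = [OCN-]/[HOCN] = 10^(+0.49) = 3.09

ratio = 3.1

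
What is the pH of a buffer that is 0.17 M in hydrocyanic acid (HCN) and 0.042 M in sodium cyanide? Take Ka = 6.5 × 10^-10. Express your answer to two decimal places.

pKa = −log(6.5 × 10^-10) = 9.187
Using pH = pKa + log([base]/[acid]) with [base]/[acid] = 0.042/0.17:
pH = 9.187 + (-0.607) = 8.58

pH = 8.58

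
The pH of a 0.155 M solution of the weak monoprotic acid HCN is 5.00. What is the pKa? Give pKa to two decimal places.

pKa = 9.19

[H+] = 10^(-5.00) = 1.00 × 10^-5 M
At equilibrium [HA] = 0.155 − 1.00 × 10^-5 = 1.55 × 10^-1 M
Ka = [H+][A-]/[HA] = (1.00 × 10^-5)² / 1.55 × 10^-1 = 6.45 × 10^-10
pKa = -log(6.45 × 10^-10) = 9.19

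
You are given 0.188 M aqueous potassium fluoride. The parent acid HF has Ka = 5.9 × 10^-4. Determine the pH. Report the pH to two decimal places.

pH = 8.25

F- is the conjugate base of the weak acid HF.
Kb = Kw/Ka = 1.0×10^-14 / 5.9 × 10^-4 = 1.69 × 10^-11
From the ICE table, Kb = x²/(0.188 − x) = 1.69 × 10^-11.
Neglecting x in the denominator: x = √(1.69 × 10^-11 × 0.188) = 1.78 × 10^-6 M
pOH = 5.75, so pH = 14.00 − pOH = 8.25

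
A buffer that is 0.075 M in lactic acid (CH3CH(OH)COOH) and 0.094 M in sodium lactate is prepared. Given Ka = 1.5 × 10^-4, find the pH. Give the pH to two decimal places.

pH = 3.92

pKa = −log(1.5 × 10^-4) = 3.824
Using pH = pKa + log([base]/[acid]) with [base]/[acid] = 0.094/0.075:
pH = 3.824 + (+0.098) = 3.92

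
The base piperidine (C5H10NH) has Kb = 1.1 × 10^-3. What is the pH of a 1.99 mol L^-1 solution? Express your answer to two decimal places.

pH = 12.67

C5H10NH + H2O ⇌ C5H10NH2+ + OH-
Kb = x²/(1.99 − x) = 1.1 × 10^-3
Assume x ≪ 1.99: x ≈ √(1.1 × 10^-3 × 1.99) = 4.68 × 10^-2 M
pOH = 1.33, so pH = 14.00 − pOH = 12.67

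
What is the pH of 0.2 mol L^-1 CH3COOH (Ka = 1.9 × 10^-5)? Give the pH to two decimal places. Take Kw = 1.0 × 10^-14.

pH = 2.71

CH3COOH ⇌ CH3COO- + H+
From the ICE table, Ka = [H+]²/(0.2 − [H+]) = 1.9 × 10^-5.
Assume [H+] ≪ 0.2: [H+] ≈ √(1.9 × 10^-5 × 0.2) = 1.95 × 10^-3 M
Check: 0.97% ionized — well under 5%, approximation valid.
pH = −log[H+] = −log(1.95 × 10^-3) = 2.71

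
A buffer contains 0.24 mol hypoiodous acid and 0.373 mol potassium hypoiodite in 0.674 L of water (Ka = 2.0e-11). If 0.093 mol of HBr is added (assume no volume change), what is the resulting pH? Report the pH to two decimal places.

pH = 10.62

Added H+ converts OI- to HOI: HOI → 0.333 mol, OI- → 0.28 mol.
pKa = −log(2.0 × 10^-11) = 10.699
pH = pKa + log(n_OI-/n_HOI) = 10.699 + log(0.28/0.333) = 10.699 + (-0.075)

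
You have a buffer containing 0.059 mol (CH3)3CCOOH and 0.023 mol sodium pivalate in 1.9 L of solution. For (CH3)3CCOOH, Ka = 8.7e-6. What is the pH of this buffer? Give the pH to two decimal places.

pH = 4.65

pKa = −log(8.7 × 10^-6) = 5.060
pH = pKa + log([A⁻]/[HA]) = 5.060 + log(0.023/0.059)
pH = 5.060 + (-0.409) = 4.65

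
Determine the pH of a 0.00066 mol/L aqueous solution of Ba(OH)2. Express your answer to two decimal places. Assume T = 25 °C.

Ba(OH)2 is a strong base (each formula unit releases 2 OH-); [OH-] = 0.00132 M.
pOH = -log(0.00132) = 2.88
pH = 14.00 - 2.88 = 11.12

pH = 11.12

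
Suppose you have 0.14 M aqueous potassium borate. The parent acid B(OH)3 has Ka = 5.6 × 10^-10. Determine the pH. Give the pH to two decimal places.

B(OH)4- is the conjugate base of the weak acid B(OH)3.
Kb = Kw/Ka = 1.0×10^-14 / 5.6 × 10^-10 = 1.79 × 10^-5
Kb = [OH-]²/(0.14 − [OH-]) = 1.79 × 10^-5
Neglecting [OH-] in the denominator: [OH-] = √(1.79 × 10^-5 × 0.14) = 1.58 × 10^-3 M
pOH = −log(1.58 × 10^-3) = 2.80; pH = 14.00 − 2.80 = 11.20

pH = 11.20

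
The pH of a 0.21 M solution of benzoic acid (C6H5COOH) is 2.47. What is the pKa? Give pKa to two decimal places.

[H+] = 10^(-2.47) = 3.39 × 10^-3 M
At equilibrium [HA] = 0.21 − 3.39 × 10^-3 = 2.07 × 10^-1 M
Ka = [H+][A-]/[HA] = (3.39 × 10^-3)² / 2.07 × 10^-1 = 5.55 × 10^-5
pKa = -log(5.55 × 10^-5) = 4.26

pKa = 4.26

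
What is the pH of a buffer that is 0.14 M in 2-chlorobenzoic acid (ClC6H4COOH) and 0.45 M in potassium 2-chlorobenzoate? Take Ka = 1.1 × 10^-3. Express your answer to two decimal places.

pH = 3.47

pKa = −log(1.1 × 10^-3) = 2.959
Using pH = pKa + log([base]/[acid]) with [base]/[acid] = 0.45/0.14:
pH = 2.959 + (+0.507) = 3.47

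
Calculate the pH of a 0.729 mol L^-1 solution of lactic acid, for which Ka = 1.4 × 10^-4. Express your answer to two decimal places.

pH = 2.00

CH3CH(OH)COOH ⇌ CH3CH(OH)COO- + H+
Ka = x²/(0.729 − x) = 1.4 × 10^-4
Assume x ≪ 0.729: x ≈ √(1.4 × 10^-4 × 0.729) = 1.01 × 10^-2 M
pH = −log[H+] = −log(1.01 × 10^-2) = 2.00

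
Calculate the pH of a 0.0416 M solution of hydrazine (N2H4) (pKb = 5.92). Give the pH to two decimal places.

pH = 10.35

N2H4 + H2O ⇌ N2H5+ + OH-
Kb = 10^(−5.92) = 1.20 × 10^-6
From the ICE table, Kb = x²/(0.0416 − x) = 1.20 × 10^-6.
Since Kb ≪ C₀, x ≈ √(Kb·C₀) = 2.23 × 10^-4 M.
pOH = 3.65, so pH = 14.00 − pOH = 10.35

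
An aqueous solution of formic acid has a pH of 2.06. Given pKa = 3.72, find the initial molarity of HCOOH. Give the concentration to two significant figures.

[H+] = 10^(-2.06) = 8.71 × 10^-3 M = x
Ka = 10^(−3.72) = 1.91 × 10^-4
Ka = x²/(C₀ − x) ⇒ C₀ = x + x²/Ka
C₀ = 8.71 × 10^-3 + (8.71 × 10^-3)²/(1.91 × 10^-4) = 4.06 × 10^-1 M

C₀ = 4.1 × 10^-1 M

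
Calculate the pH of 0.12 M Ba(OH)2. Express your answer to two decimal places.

pH = 13.38

Ba(OH)2 is a strong base (each formula unit releases 2 OH-); [OH-] = 0.24 M.
pOH = -log(0.24) = 0.62
pH = 14.00 - 0.62 = 13.38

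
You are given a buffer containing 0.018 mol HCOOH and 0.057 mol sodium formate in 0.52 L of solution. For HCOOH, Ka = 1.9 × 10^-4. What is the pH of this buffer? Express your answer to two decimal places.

pKa = −log(1.9 × 10^-4) = 3.721
Henderson–Hasselbalch: pH = pKa + log([HCOO-]/[HCOOH]) = 3.721 + log(0.057/0.018)
pH = 3.721 + (+0.501) = 4.22

pH = 4.22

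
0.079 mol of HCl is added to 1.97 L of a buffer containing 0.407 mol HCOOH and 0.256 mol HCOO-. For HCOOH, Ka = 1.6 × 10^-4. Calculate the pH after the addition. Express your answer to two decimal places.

Added H+ converts HCOO- to HCOOH: HCOOH → 0.486 mol, HCOO- → 0.177 mol.
pKa = −log(1.6 × 10^-4) = 3.796
pH = pKa + log([A⁻]/[HA]) = 3.796 + log(0.177/0.486) = 3.796 -0.439

pH = 3.36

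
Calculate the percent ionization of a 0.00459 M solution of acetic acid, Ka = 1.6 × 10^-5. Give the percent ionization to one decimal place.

CH3COOH ⇌ CH3COO- + H+; let x = [H+] at equilibrium.
Solve x² + 1.6e-05x − 7.34e-08 = 0 → x = 2.63 × 10^-4 M
% ionization = x/C₀ × 100% = 2.63 × 10^-4/0.00459 × 100% = 5.7%

5.7%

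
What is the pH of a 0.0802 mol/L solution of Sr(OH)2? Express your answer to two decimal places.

Sr(OH)2 is a strong base (each formula unit releases 2 OH-); [OH-] = 0.16 M.
pOH = -log(0.16) = 0.79
pH = 14.00 - 0.79 = 13.21

pH = 13.21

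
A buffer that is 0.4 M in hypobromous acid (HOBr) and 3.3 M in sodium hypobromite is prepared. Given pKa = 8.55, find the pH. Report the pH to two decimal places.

pH = pKa + log([A⁻]/[HA]) = 8.55 + log(3.3/0.4)
pH = 8.55 + (+0.916) = 9.47

pH = 9.47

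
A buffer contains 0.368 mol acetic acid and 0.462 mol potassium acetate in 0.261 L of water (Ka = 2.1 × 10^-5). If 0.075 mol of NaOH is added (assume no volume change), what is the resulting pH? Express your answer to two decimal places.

After neutralization: n(CH3COOH) = 0.293 mol, n(CH3COO-) = 0.537 mol.
pKa = −log(2.1 × 10^-5) = 4.678
pH = pKa + log(n_CH3COO-/n_CH3COOH) = 4.678 + log(0.537/0.293) = 4.678 + (+0.263)

pH = 4.94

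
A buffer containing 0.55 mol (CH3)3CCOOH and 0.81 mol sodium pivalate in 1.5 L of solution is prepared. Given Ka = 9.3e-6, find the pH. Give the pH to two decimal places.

pH = 5.20

pKa = −log(9.3 × 10^-6) = 5.032
Henderson–Hasselbalch: pH = pKa + log([(CH3)3CCOO-]/[(CH3)3CCOOH]) = 5.032 + log(0.81/0.55)
pH = 5.032 + (+0.168) = 5.20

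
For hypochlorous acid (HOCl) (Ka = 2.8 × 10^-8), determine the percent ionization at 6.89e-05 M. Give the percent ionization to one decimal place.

HOCl ⇌ OCl- + H+; let x = [H+] at equilibrium.
x ≈ √(Ka·C₀) = √(2.8 × 10^-8 × 6.89e-05) = 1.39 × 10^-6 M
% ionization = x/C₀ × 100% = 1.39 × 10^-6/6.89e-05 × 100% = 2.0%

2.0%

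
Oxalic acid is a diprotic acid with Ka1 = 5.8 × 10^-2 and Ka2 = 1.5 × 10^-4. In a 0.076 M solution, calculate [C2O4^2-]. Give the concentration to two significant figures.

1.5 × 10^-4 M

First ionization gives [H+] ≈ [HC2O4-] = 4.34 × 10^-2 M.
Second step: Ka2 = [H+][C2O4^2-]/[HC2O4-] ≈ [C2O4^2-] (since [H+] ≈ [HC2O4-]).
So [C2O4^2-] ≈ Ka2.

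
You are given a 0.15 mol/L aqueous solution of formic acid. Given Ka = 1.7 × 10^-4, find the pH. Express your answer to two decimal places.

HCOOH ⇌ HCOO- + H+
Ka = [H+]²/(0.15 − [H+]) = 1.7 × 10^-4
Neglecting [H+] in the denominator: [H+] = √(1.7 × 10^-4 × 0.15) = 5.05 × 10^-3 M
pH = −log[H+] = −log(5.05 × 10^-3) = 2.30

pH = 2.30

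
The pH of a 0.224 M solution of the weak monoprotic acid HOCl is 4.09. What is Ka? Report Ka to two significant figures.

[H+] = 10^(-4.09) = 8.13 × 10^-5 M
At equilibrium [HA] = 0.224 − 8.13 × 10^-5 = 2.24 × 10^-1 M
Ka = [H+][A-]/[HA] = (8.13 × 10^-5)² / 2.24 × 10^-1 = 3.0 × 10^-8

Ka = 3.0 × 10^-8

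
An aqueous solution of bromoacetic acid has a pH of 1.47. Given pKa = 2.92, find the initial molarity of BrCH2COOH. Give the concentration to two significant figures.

[H+] = 10^(-1.47) = 3.39 × 10^-2 M = x
Ka = 10^(−2.92) = 1.20 × 10^-3
Ka = x²/(C₀ − x) ⇒ C₀ = x + x²/Ka
C₀ = 3.39 × 10^-2 + (3.39 × 10^-2)²/(1.20 × 10^-3) = 9.92 × 10^-1 M

C₀ = 9.9 × 10^-1 M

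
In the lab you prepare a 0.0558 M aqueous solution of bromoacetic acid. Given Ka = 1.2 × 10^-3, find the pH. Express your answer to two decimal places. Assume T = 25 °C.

BrCH2COOH ⇌ BrCH2COO- + H+
Ka = [H+]²/(0.0558 − [H+]) = 1.2 × 10^-3
[H+] is not negligible relative to C₀; solve [H+]² + 0.0012·[H+] − 6.7e-05 = 0.
[H+] = [−0.0012 + √(0.0012² + 0.000268)]/2 = 7.60 × 10^-3 M
pH = −log[H+] = −log(7.60 × 10^-3) = 2.12

pH = 2.12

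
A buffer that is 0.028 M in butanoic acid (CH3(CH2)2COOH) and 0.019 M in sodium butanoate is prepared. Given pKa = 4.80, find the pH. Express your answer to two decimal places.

pH = 4.63

pH = pKa + log([A⁻]/[HA]) = 4.80 + log(0.019/0.028)
pH = 4.80 + (-0.168) = 4.63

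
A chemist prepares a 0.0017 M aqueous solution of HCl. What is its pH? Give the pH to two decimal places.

HCl is a strong acid and dissociates completely, so [H+] = 0.0017 M.
pH = -log(0.0017) = 2.77

pH = 2.77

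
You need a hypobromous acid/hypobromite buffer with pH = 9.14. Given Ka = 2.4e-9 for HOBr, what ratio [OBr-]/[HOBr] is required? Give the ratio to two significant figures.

pKa = -log(2.4 × 10^-9) = 8.620
pH = pKa + log(r) ⇒ log(r) = 9.14 − 8.620 = +0.520
r = [OBr-]/[HOBr] = 10^(+0.520) = 3.31

ratio = 3.3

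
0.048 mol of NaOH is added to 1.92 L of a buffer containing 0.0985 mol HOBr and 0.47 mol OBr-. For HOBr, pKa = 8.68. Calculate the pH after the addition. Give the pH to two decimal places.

After neutralization: n(HOBr) = 0.0505 mol, n(OBr-) = 0.518 mol.
Henderson–Hasselbalch with mole ratio 0.518/0.0505: pH = 8.68 + (+1.011)

pH = 9.69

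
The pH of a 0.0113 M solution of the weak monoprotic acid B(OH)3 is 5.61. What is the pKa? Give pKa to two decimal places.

pKa = 9.27

[H+] = 10^(-5.61) = 2.45 × 10^-6 M
At equilibrium [HA] = 0.0113 − 2.45 × 10^-6 = 1.13 × 10^-2 M
Ka = [H+][A-]/[HA] = (2.45 × 10^-6)² / 1.13 × 10^-2 = 5.31 × 10^-10
pKa = -log(5.31 × 10^-10) = 9.27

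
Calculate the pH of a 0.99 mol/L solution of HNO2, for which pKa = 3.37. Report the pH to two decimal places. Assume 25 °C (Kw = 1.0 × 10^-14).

pH = 1.69

HNO2 ⇌ NO2- + H+
Ka = 10^(−3.37) = 4.27 × 10^-4
Ka = x²/(0.99 − x) = 4.27 × 10^-4
Since Ka ≪ C₀, x ≈ √(Ka·C₀) = 2.06 × 10^-2 M.
Check: 2.1% ionized — well under 5%, approximation valid.
pH = −log(2.06 × 10^-2) = 1.69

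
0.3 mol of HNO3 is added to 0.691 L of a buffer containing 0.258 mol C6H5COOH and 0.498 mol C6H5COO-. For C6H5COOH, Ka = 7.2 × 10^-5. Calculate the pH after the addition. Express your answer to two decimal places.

After neutralization: n(C6H5COOH) = 0.558 mol, n(C6H5COO-) = 0.198 mol.
pKa = −log(7.2 × 10^-5) = 4.143
pH = pKa + log(n_C6H5COO-/n_C6H5COOH) = 4.143 + log(0.198/0.558) = 4.143 + (-0.450)

pH = 3.69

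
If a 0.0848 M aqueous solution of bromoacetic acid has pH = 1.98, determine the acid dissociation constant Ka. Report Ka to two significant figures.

Ka = 1.5 × 10^-3

[H+] = 10^(-1.98) = 1.05 × 10^-2 M
At equilibrium [HA] = 0.0848 − 1.05 × 10^-2 = 7.43 × 10^-2 M
Ka = [H+][A-]/[HA] = (1.05 × 10^-2)² / 7.43 × 10^-2 = 1.5 × 10^-3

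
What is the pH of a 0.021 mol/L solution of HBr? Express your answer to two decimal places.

pH = 1.68

HBr is a strong acid and dissociates completely, so [H+] = 0.021 M.
pH = -log(0.021) = 1.68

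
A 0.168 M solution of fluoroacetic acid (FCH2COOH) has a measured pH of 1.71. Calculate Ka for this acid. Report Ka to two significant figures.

Ka = 2.6 × 10^-3

[H+] = 10^(-1.71) = 1.95 × 10^-2 M
At equilibrium [HA] = 0.168 − 1.95 × 10^-2 = 1.49 × 10^-1 M
Ka = [H+][A-]/[HA] = (1.95 × 10^-2)² / 1.49 × 10^-1 = 2.6 × 10^-3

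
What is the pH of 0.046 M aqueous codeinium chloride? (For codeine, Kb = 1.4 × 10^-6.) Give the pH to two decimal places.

pH = 4.74

C18H22NO3+ is the conjugate acid of the weak base C18H21NO3.
Ka = Kw/Kb = 1.0×10^-14 / 1.4 × 10^-6 = 7.14 × 10^-9
From the ICE table, Ka = [H+]²/(0.046 − [H+]) = 7.14 × 10^-9.
Since Ka ≪ C₀, [H+] ≈ √(Ka·C₀) = 1.81 × 10^-5 M.
([H+]/C₀ = 0.039% < 5%, so the approximation holds.)
pH = −log[H+] = −log(1.81 × 10^-5) = 4.74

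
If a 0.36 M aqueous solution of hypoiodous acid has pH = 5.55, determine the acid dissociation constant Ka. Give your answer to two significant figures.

Ka = 2.2 × 10^-11

[H+] = 10^(-5.55) = 2.82 × 10^-6 M
At equilibrium [HA] = 0.36 − 2.82 × 10^-6 = 3.60 × 10^-1 M
Ka = [H+][A-]/[HA] = (2.82 × 10^-6)² / 3.60 × 10^-1 = 2.2 × 10^-11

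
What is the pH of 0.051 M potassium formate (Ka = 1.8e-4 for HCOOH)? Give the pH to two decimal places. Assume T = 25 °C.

pH = 8.23

HCOO- is the conjugate base of the weak acid HCOOH.
Kb = Kw/Ka = 1.0×10^-14 / 1.8 × 10^-4 = 5.56 × 10^-11
Kb = [OH-]²/(0.051 − [OH-]) = 5.56 × 10^-11
Neglecting [OH-] in the denominator: [OH-] = √(5.56 × 10^-11 × 0.051) = 1.68 × 10^-6 M
([OH-]/C₀ = 0.0033% < 5%, so the approximation holds.)
pOH = 5.77, so pH = 14.00 − pOH = 8.23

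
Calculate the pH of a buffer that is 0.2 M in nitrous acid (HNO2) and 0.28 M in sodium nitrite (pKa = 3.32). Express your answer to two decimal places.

pH = 3.47

pH = pKa + log([A⁻]/[HA]) = 3.32 + log(0.28/0.2)
pH = 3.32 + (+0.146) = 3.47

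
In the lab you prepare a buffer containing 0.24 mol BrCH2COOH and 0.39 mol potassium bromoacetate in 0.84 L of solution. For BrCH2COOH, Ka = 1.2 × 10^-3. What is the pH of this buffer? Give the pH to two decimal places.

pKa = −log(1.2 × 10^-3) = 2.921
Using pH = pKa + log([base]/[acid]) with [base]/[acid] = 0.39/0.24:
pH = 2.921 + (+0.211) = 3.13

pH = 3.13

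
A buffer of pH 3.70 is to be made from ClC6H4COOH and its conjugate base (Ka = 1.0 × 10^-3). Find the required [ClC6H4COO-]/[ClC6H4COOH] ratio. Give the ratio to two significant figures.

ratio = 5.0

pKa = -log(1.0 × 10^-3) = 3.000
pH = pKa + log(r) ⇒ log(r) = 3.70 − 3.000 = +0.700
r = [ClC6H4COO-]/[ClC6H4COOH] = 10^(+0.700) = 5.01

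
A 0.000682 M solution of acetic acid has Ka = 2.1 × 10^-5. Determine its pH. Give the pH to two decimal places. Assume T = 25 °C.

CH3COOH ⇌ CH3COO- + H+
Let x = [H+] at equilibrium. Ka = x²/(0.000682 − x).
Here C₀/Ka ≈ 32.5, so the small-x approximation fails. Use the quadratic:
x = (−Ka + √(Ka² + 4·Ka·C₀))/2 = 1.10 × 10^-4 M
pH = −log[H+] = −log(1.10 × 10^-4) = 3.96

pH = 3.96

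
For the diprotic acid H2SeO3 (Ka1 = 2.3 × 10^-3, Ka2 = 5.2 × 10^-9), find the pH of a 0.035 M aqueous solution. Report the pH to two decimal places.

pH = 2.10

Since Ka1 ≫ Ka2, the first ionization dominates [H+].
Ka1 = x²/(0.035 − x) = 2.3 × 10^-3
Solving the quadratic: x = (−Ka1 + √(Ka1² + 4·Ka1·C₀))/2 = 7.90 × 10^-3 M
pH = −log(7.90 × 10^-3) = 2.10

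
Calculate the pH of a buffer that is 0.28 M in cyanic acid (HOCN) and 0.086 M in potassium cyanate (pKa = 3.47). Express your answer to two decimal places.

Henderson–Hasselbalch: pH = pKa + log([OCN-]/[HOCN]) = 3.47 + log(0.086/0.28)
pH = 3.47 + (-0.513) = 2.96

pH = 2.96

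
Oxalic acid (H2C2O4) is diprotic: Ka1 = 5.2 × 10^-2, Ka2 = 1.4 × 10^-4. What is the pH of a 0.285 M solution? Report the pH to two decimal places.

pH = 1.01

Ka1 ≫ Ka2, so treat the first dissociation as the only significant source of H+.
Ka1 = x²/(0.285 − x) = 5.2 × 10^-2
Solving the quadratic: x = (−Ka1 + √(Ka1² + 4·Ka1·C₀))/2 = 9.85 × 10^-2 M
pH = −log(9.85 × 10^-2) = 1.01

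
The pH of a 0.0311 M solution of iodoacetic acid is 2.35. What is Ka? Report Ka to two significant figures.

Ka = 7.5 × 10^-4

[H+] = 10^(-2.35) = 4.47 × 10^-3 M
At equilibrium [HA] = 0.0311 − 4.47 × 10^-3 = 2.66 × 10^-2 M
Ka = [H+][A-]/[HA] = (4.47 × 10^-3)² / 2.66 × 10^-2 = 7.5 × 10^-4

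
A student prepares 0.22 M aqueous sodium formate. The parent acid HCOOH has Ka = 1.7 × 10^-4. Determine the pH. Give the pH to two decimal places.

pH = 8.56

HCOO- is the conjugate base of the weak acid HCOOH.
Kb = Kw/Ka = 1.0×10^-14 / 1.7 × 10^-4 = 5.88 × 10^-11
From the ICE table, Kb = [OH-]²/(0.22 − [OH-]) = 5.88 × 10^-11.
Assume [OH-] ≪ 0.22: [OH-] ≈ √(5.88 × 10^-11 × 0.22) = 3.60 × 10^-6 M
([OH-]/C₀ = 0.0016% < 5%, so the approximation holds.)
pOH = −log(3.60 × 10^-6) = 5.44; pH = 14.00 − 5.44 = 8.56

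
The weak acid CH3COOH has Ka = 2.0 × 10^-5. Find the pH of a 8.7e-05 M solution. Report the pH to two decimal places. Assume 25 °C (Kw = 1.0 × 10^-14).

pH = 4.48

CH3COOH ⇌ CH3COO- + H+
Let x = [H+] at equilibrium. Ka = x²/(8.7e-05 − x).
x is not negligible relative to C₀; solve x² + 2e-05·x − 1.74e-09 = 0.
x = [−2e-05 + √(2e-05² + 6.96e-09)]/2 = 3.29 × 10^-5 M
pH = −log[H+] = −log(3.29 × 10^-5) = 4.48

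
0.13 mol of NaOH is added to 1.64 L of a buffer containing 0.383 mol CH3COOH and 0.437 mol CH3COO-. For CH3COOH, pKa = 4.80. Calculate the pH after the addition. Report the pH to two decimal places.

After neutralization: n(CH3COOH) = 0.253 mol, n(CH3COO-) = 0.567 mol.
pH = pKa + log([A⁻]/[HA]) = 4.80 + log(0.567/0.253) = 4.80 +0.350

pH = 5.15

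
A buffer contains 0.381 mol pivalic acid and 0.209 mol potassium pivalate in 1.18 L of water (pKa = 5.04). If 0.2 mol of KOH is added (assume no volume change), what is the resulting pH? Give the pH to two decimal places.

OH- converts (CH3)3CCOOH to (CH3)3CCOO-: (CH3)3CCOOH → 0.181 mol, (CH3)3CCOO- → 0.409 mol.
pH = pKa + log([A⁻]/[HA]) = 5.04 + log(0.409/0.181) = 5.04 +0.354

pH = 5.39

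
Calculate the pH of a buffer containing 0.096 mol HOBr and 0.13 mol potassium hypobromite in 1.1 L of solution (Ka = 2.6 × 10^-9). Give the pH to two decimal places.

pH = 8.72

pKa = −log(2.6 × 10^-9) = 8.585
pH = pKa + log([A⁻]/[HA]) = 8.585 + log(0.13/0.096)
pH = 8.585 + (+0.132) = 8.72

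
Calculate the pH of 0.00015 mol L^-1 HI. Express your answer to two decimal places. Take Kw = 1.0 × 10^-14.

HI is a strong acid and dissociates completely, so [H+] = 0.00015 M.
pH = -log(0.00015) = 3.82

pH = 3.82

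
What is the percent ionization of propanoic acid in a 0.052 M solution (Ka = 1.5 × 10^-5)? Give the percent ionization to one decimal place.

1.7%

CH3CH2COOH ⇌ CH3CH2COO- + H+; let x = [H+] at equilibrium.
x ≈ √(Ka·C₀) = √(1.5 × 10^-5 × 0.052) = 8.83 × 10^-4 M
% ionization = x/C₀ × 100% = 8.83 × 10^-4/0.052 × 100% = 1.7%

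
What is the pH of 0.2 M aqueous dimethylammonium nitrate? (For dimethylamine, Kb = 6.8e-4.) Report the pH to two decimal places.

pH = 5.77

(CH3)2NH2+ is the conjugate acid of the weak base (CH3)2NH.
Ka = Kw/Kb = 1.0×10^-14 / 6.8 × 10^-4 = 1.47 × 10^-11
Ka = x²/(0.2 − x) = 1.47 × 10^-11
Neglecting x in the denominator: x = √(1.47 × 10^-11 × 0.2) = 1.71 × 10^-6 M
(x/C₀ = 0.00086% < 5%, so the approximation holds.)
pH = −log(1.71 × 10^-6) = 5.77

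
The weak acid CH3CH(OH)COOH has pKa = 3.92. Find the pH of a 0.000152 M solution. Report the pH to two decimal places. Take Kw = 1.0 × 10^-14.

CH3CH(OH)COOH ⇌ CH3CH(OH)COO- + H+
Ka = 10^(−3.92) = 1.20 × 10^-4
Ka = [H+]²/(0.000152 − [H+]) = 1.20 × 10^-4
Here C₀/Ka ≈ 1.27, so the small-[H+] approximation fails. Use the quadratic:
[H+] = [−0.00012 + √(0.00012² + 7.3e-08)]/2 = 8.78 × 10^-5 M
pH = −log[H+] = −log(8.78 × 10^-5) = 4.06

pH = 4.06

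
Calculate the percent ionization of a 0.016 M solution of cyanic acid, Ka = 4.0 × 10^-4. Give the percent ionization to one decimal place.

14.6%

HOCN ⇌ OCN- + H+; let x = [H+] at equilibrium.
Solve x² + 0.0004x − 6.4e-06 = 0 → x = 2.34 × 10^-3 M
% ionization = x/C₀ × 100% = 2.34 × 10^-3/0.016 × 100% = 14.6%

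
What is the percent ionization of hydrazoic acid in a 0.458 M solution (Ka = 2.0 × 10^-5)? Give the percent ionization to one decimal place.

HN3 ⇌ N3- + H+; let x = [H+] at equilibrium.
x ≈ √(Ka·C₀) = √(2.0 × 10^-5 × 0.458) = 3.03 × 10^-3 M
% ionization = x/C₀ × 100% = 3.03 × 10^-3/0.458 × 100% = 0.7%

0.7%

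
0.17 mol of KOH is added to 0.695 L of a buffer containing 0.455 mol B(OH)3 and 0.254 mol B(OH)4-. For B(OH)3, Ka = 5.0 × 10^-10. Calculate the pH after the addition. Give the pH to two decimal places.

OH- converts B(OH)3 to B(OH)4-: B(OH)3 → 0.285 mol, B(OH)4- → 0.424 mol.
pKa = −log(5.0 × 10^-10) = 9.301
Henderson–Hasselbalch with mole ratio 0.424/0.285: pH = 9.301 + (+0.173)

pH = 9.47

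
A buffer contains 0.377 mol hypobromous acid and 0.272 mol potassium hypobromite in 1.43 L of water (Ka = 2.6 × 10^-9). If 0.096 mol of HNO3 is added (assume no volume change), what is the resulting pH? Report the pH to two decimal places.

pH = 8.16

After neutralization: n(HOBr) = 0.473 mol, n(OBr-) = 0.176 mol.
pKa = −log(2.6 × 10^-9) = 8.585
pH = pKa + log(n_OBr-/n_HOBr) = 8.585 + log(0.176/0.473) = 8.585 + (-0.429)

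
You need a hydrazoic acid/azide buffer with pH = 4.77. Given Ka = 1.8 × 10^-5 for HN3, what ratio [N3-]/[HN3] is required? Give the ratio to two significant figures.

ratio = 1.1

pKa = -log(1.8 × 10^-5) = 4.745
pH = pKa + log(r) ⇒ log(r) = 4.77 − 4.745 = +0.025
r = [N3-]/[HN3] = 10^(+0.025) = 1.06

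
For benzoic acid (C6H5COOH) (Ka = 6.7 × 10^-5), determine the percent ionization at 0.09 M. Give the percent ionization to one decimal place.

C6H5COOH ⇌ C6H5COO- + H+; let x = [H+] at equilibrium.
x ≈ √(Ka·C₀) = √(6.7 × 10^-5 × 0.09) = 2.46 × 10^-3 M
Fraction ionized = 2.46 × 10^-3 / 0.09 = 0.0273 → 2.7%

2.7%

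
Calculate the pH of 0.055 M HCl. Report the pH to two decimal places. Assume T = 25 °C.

HCl is a strong acid and dissociates completely, so [H+] = 0.055 M.
pH = -log(0.055) = 1.26

pH = 1.26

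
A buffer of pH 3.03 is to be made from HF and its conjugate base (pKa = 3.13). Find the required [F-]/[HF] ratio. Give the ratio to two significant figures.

pH = pKa + log(r) ⇒ log(r) = 3.03 − 3.13 = -0.10
r = [F-]/[HF] = 10^(-0.10) = 0.794

ratio = 0.79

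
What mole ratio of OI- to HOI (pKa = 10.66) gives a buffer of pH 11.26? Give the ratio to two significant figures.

ratio = 4.0

pH = pKa + log(r) ⇒ log(r) = 11.26 − 10.66 = +0.60
r = [OI-]/[HOI] = 10^(+0.60) = 3.98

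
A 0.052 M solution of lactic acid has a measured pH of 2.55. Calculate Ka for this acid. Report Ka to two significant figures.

Ka = 1.6 × 10^-4

[H+] = 10^(-2.55) = 2.82 × 10^-3 M
At equilibrium [HA] = 0.052 − 2.82 × 10^-3 = 4.92 × 10^-2 M
Ka = [H+][A-]/[HA] = (2.82 × 10^-3)² / 4.92 × 10^-2 = 1.6 × 10^-4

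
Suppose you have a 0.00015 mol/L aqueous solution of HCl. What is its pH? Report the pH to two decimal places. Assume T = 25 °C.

HCl is a strong acid and dissociates completely, so [H+] = 0.00015 M.
pH = -log(0.00015) = 3.82

pH = 3.82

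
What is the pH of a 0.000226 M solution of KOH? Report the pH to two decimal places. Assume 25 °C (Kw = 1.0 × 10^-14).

pH = 10.35

KOH is a strong base; [OH-] = 0.000226 M.
pOH = -log(0.000226) = 3.65
pH = 14.00 - 3.65 = 10.35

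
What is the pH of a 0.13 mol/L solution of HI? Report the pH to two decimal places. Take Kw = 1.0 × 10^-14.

pH = 0.89

HI is a strong acid and dissociates completely, so [H+] = 0.13 M.
pH = -log(0.13) = 0.89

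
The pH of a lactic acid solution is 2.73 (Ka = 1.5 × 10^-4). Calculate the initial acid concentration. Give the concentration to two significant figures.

[H+] = 10^(-2.73) = 1.86 × 10^-3 M = x
Ka = x²/(C₀ − x) ⇒ C₀ = x + x²/Ka
C₀ = 1.86 × 10^-3 + (1.86 × 10^-3)²/(1.5 × 10^-4) = 2.49 × 10^-2 M

C₀ = 2.5 × 10^-2 M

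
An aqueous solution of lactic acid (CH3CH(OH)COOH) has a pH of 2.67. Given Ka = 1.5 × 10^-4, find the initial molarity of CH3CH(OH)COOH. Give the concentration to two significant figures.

C₀ = 3.3 × 10^-2 M

[H+] = 10^(-2.67) = 2.14 × 10^-3 M = x
Ka = x²/(C₀ − x) ⇒ C₀ = x + x²/Ka
C₀ = 2.14 × 10^-3 + (2.14 × 10^-3)²/(1.5 × 10^-4) = 3.27 × 10^-2 M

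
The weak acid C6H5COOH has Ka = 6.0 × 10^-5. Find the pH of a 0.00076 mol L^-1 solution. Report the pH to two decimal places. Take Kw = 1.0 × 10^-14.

pH = 3.73

C6H5COOH ⇌ C6H5COO- + H+
Let x = [H+] at equilibrium. Ka = x²/(0.00076 − x).
The 5% rule fails; solving x² + Ka·x − Ka·C₀ = 0 exactly:
x = (−Ka + √(Ka² + 4·Ka·C₀))/2 = 1.86 × 10^-4 M
pH = −log[H+] = −log(1.86 × 10^-4) = 3.73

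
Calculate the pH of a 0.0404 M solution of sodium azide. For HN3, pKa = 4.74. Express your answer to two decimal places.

N3- is the conjugate base of the weak acid HN3.
Ka = 10^(−4.74) = 1.82 × 10^-5
Kb = Kw/Ka = 1.0×10^-14 / 1.82 × 10^-5 = 5.49 × 10^-10
From the ICE table, Kb = [OH-]²/(0.0404 − [OH-]) = 5.49 × 10^-10.
Neglecting [OH-] in the denominator: [OH-] = √(5.49 × 10^-10 × 0.0404) = 4.71 × 10^-6 M
pOH = −log(4.71 × 10^-6) = 5.33; pH = 14.00 − 5.33 = 8.67

pH = 8.67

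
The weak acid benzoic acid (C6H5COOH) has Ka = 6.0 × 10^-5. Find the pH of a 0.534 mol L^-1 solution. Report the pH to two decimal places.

C6H5COOH ⇌ C6H5COO- + H+
Ka = [H+]²/(0.534 − [H+]) = 6.0 × 10^-5
Neglecting [H+] in the denominator: [H+] = √(6.0 × 10^-5 × 0.534) = 5.66 × 10^-3 M
pH = −log[H+] = −log(5.66 × 10^-3) = 2.25

pH = 2.25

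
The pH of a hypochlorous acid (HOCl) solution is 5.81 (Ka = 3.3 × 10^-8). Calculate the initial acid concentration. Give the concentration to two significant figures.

[H+] = 10^(-5.81) = 1.55 × 10^-6 M = x
Ka = x²/(C₀ − x) ⇒ C₀ = x + x²/Ka
C₀ = 1.55 × 10^-6 + (1.55 × 10^-6)²/(3.3 × 10^-8) = 7.44 × 10^-5 M

C₀ = 7.4 × 10^-5 M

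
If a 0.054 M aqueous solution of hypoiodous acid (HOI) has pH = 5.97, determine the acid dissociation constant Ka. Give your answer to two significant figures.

Ka = 2.1 × 10^-11

[H+] = 10^(-5.97) = 1.07 × 10^-6 M
At equilibrium [HA] = 0.054 − 1.07 × 10^-6 = 5.40 × 10^-2 M
Ka = [H+][A-]/[HA] = (1.07 × 10^-6)² / 5.40 × 10^-2 = 2.1 × 10^-11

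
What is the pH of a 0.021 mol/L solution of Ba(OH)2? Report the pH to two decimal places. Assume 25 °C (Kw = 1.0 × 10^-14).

Ba(OH)2 is a strong base (each formula unit releases 2 OH-); [OH-] = 0.042 M.
pOH = -log(0.042) = 1.38
pH = 14.00 - 1.38 = 12.62

pH = 12.62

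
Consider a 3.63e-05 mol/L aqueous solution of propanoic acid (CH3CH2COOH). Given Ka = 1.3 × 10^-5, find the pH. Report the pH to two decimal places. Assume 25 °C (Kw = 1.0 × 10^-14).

pH = 4.79

CH3CH2COOH ⇌ CH3CH2COO- + H+
Ka = [H+]²/(3.63e-05 − [H+]) = 1.3 × 10^-5
Here C₀/Ka ≈ 2.79, so the small-[H+] approximation fails. Use the quadratic:
[H+] = (−Ka + √(Ka² + 4·Ka·C₀))/2 = 1.62 × 10^-5 M
pH = −log[H+] = −log(1.62 × 10^-5) = 4.79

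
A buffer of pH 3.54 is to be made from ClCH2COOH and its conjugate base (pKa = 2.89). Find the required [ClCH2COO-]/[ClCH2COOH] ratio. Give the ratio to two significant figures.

ratio = 4.5

pH = pKa + log(r) ⇒ log(r) = 3.54 − 2.89 = +0.65
r = [ClCH2COO-]/[ClCH2COOH] = 10^(+0.65) = 4.47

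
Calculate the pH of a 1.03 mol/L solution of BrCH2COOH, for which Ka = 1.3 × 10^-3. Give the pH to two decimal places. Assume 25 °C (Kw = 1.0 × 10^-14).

BrCH2COOH ⇌ BrCH2COO- + H+
From the ICE table, Ka = [H+]²/(1.03 − [H+]) = 1.3 × 10^-3.
Since Ka ≪ C₀, [H+] ≈ √(Ka·C₀) = 3.66 × 10^-2 M.
pH = −log[H+] = −log(3.66 × 10^-2) = 1.44

pH = 1.44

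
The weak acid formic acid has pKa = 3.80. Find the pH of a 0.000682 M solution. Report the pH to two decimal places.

HCOOH ⇌ HCOO- + H+
Ka = 10^(−3.80) = 1.58 × 10^-4
Ka = [H+]²/(0.000682 − [H+]) = 1.58 × 10^-4
Here C₀/Ka ≈ 4.32, so the small-[H+] approximation fails. Use the quadratic:
[H+] = (−Ka + √(Ka² + 4·Ka·C₀))/2 = 2.59 × 10^-4 M
pH = −log[H+] = −log(2.59 × 10^-4) = 3.59

pH = 3.59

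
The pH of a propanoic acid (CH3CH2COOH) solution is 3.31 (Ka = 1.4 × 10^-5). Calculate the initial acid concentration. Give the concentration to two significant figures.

C₀ = 1.8 × 10^-2 M

[H+] = 10^(-3.31) = 4.90 × 10^-4 M = x
Ka = x²/(C₀ − x) ⇒ C₀ = x + x²/Ka
C₀ = 4.90 × 10^-4 + (4.90 × 10^-4)²/(1.4 × 10^-5) = 1.76 × 10^-2 M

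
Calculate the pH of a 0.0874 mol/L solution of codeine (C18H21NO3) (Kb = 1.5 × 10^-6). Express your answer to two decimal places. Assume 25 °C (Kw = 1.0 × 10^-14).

C18H21NO3 + H2O ⇌ C18H22NO3+ + OH-
Kb = [OH-]²/(0.0874 − [OH-]) = 1.5 × 10^-6
Since Kb ≪ C₀, [OH-] ≈ √(Kb·C₀) = 3.62 × 10^-4 M.
([OH-]/C₀ = 0.41% < 5%, so the approximation holds.)
pOH = −log(3.62 × 10^-4) = 3.44; pH = 14.00 − 3.44 = 10.56

pH = 10.56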